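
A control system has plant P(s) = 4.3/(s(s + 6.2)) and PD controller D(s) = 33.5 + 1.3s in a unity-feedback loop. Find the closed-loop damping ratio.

ζ = 0.491

Forward path: (33.5 + 1.3s)·4.3/(s(s+6.2)). The closed-loop characteristic equation is s² + (6.2 + 4.3·1.3)s + 4.3·33.5 = 0.
That is s² + 11.79s + 144 = 0, so ω_n = 12 rad/s and ζ = 11.79/(2·12) = 0.4912.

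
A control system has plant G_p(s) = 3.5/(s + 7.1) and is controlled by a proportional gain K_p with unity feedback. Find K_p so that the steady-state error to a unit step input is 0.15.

K_p = 11.5

For a type-0 loop with proportional control, e_ss = 1/(1 + K_p·G_p(0)).
G_p(0) = 0.493. Require 1/(1 + K_p·0.493) = 0.15, so 1 + 0.493·K_p = 6.667.
K_p = (6.667 − 1)/0.493 = 11.5.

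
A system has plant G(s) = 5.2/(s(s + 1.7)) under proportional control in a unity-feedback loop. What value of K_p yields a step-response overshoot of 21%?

K_p = 0.702

From %OS = 100·exp(−πζ/√(1−ζ²)) = 21%, ζ = −ln(0.21)/√(π²+ln²(0.21)) = 0.4449.
Characteristic equation s² + 1.7s + 5.2K_p = 0 gives ζ = 1.7/(2√(5.2K_p)).
Setting ζ = 0.4449: √(5.2K_p) = 1.7/(2·0.4449) = 1.911, so K_p = 3.65/5.2 = 0.702.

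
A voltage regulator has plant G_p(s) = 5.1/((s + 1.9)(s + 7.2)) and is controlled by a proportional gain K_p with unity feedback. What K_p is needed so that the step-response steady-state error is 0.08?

K_p = 30.8

For a type-0 loop with proportional control, e_ss = 1/(1 + K_p·G_p(0)).
G_p(0) = 0.3728. Require 1/(1 + K_p·0.3728) = 0.08, so 1 + 0.3728·K_p = 12.5.
K_p = (12.5 − 1)/0.3728 = 30.8.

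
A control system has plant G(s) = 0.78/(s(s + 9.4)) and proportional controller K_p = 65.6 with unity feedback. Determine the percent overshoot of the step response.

Closed-loop characteristic equation: s² + 9.4s + 51.17 = 0, so ω_n = 7.153 rad/s and ζ = 9.4/(2·7.153) = 0.6571.
%OS = 100·exp(−πζ/√(1−ζ²)) = 100·exp(−π·0.6571/√0.5683) = 6.47%.

6.47%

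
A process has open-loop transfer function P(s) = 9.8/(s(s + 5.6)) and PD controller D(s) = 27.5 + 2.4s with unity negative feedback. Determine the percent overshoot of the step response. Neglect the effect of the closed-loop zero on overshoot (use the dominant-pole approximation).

Forward path: (27.5 + 2.4s)·9.8/(s(s+5.6)). The closed-loop characteristic equation is s² + (5.6 + 9.8·2.4)s + 9.8·27.5 = 0.
That is s² + 29.12s + 269.5 = 0, so ω_n = 16.42 rad/s and ζ = 29.12/(2·16.42) = 0.8869.
%OS = 100·exp(−πζ/√(1−ζ²)) = 0.24%.

0.24%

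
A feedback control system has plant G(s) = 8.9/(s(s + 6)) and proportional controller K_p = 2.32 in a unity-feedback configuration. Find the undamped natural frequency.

With unity feedback the closed-loop characteristic equation is s² + 6s + 2.32·8.9 = s² + 6s + 20.65 = 0.
Matching s² + 2ζω_n s + ω_n²: ω_n = √20.65 = 4.544 rad/s and 2ζω_n = 6, so ζ = 6/(2·4.544) = 0.66.

ω_n = 4.54 rad/s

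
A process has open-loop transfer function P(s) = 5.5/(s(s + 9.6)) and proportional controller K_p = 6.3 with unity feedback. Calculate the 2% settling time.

Closed-loop characteristic equation: s² + 9.6s + 34.65 = 0, so ω_n = 5.886 rad/s and ζ = 9.6/(2·5.886) = 0.8154.
2% settling time T_s ≈ 4/(ζω_n) = 4/4.8 = 0.833 s.

T_s ≈ 0.833 s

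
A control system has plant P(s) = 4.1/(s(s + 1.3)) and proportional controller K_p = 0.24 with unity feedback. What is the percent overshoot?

6.55%

From 1 + K_pP(s) = 0: s² + 1.3s + 0.984 = 0 ⇒ ω_n = 0.992, ζ = 0.6553.
%OS = 100·exp(−πζ/√(1−ζ²)) = 100·exp(−π·0.6553/√0.5706) = 6.55%.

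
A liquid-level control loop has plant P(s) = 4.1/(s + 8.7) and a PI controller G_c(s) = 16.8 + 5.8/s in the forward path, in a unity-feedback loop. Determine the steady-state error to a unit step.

0

The open loop G_c(s)P(s) has a pole at the origin (type 1), so the static position error constant is infinite and e_ss = 1/(1+∞) = 0.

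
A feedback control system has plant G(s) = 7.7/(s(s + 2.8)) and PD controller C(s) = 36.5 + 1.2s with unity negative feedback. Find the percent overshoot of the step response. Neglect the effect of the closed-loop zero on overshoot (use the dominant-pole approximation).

29.9%

Forward path: (36.5 + 1.2s)·7.7/(s(s+2.8)). The closed-loop characteristic equation is s² + (2.8 + 7.7·1.2)s + 7.7·36.5 = 0.
That is s² + 12.04s + 281.1 = 0, so ω_n = 16.76 rad/s and ζ = 12.04/(2·16.76) = 0.3591.
%OS = 100·exp(−πζ/√(1−ζ²)) = 29.9%.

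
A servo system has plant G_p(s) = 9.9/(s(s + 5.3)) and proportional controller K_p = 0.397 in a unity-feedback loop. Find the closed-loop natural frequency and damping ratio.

ω_n = 1.98 rad/s, ζ = 1.34

1 + K_p·G_p(s) = 0 gives s² + 5.3s + 3.93 = 0.
Matching s² + 2ζω_n s + ω_n²: ω_n = √3.93 = 1.982 rad/s and 2ζω_n = 5.3, so ζ = 5.3/(2·1.982) = 1.34.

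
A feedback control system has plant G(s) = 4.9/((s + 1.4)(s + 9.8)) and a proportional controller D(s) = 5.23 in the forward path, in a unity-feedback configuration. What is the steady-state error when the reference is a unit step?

The loop is type 0. Static position error constant K_pos = D(0)·G(0) = 5.23·0.3571 = 1.868.
Steady-state error to a unit step: e_ss = 1/(1+K_pos) = 1/2.868 = 0.349.

0.349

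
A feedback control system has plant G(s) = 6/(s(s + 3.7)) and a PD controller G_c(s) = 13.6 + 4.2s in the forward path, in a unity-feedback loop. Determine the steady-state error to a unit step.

0

The open loop G_c(s)G(s) has a pole at the origin (type 1), so the static position error constant is infinite and e_ss = 1/(1+∞) = 0.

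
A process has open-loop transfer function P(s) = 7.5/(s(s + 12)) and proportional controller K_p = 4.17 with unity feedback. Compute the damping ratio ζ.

ζ = 1.07

The closed-loop denominator is s(s+12) + 4.17·7.5 = s² + 12s + 31.27.
Matching s² + 2ζω_n s + ω_n²: ω_n = √31.27 = 5.592 rad/s and 2ζω_n = 12, so ζ = 12/(2·5.592) = 1.07.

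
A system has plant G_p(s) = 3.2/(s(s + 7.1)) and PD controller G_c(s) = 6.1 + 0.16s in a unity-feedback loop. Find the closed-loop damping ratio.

ζ = 0.861

Forward path: (6.1 + 0.16s)·3.2/(s(s+7.1)). The closed-loop characteristic equation is s² + (7.1 + 3.2·0.16)s + 3.2·6.1 = 0.
That is s² + 7.612s + 19.52 = 0, so ω_n = 4.418 rad/s and ζ = 7.612/(2·4.418) = 0.8614.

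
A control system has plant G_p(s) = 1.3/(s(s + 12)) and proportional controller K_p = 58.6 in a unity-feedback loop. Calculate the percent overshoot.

5.11%

From 1 + K_pG_p(s) = 0: s² + 12s + 76.18 = 0 ⇒ ω_n = 8.728, ζ = 0.6874.
%OS = 100·exp(−πζ/√(1−ζ²)) = 100·exp(−π·0.6874/√0.5274) = 5.11%.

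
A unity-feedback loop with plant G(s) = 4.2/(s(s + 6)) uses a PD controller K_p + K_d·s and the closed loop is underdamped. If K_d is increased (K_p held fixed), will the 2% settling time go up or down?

decrease

Characteristic equation s² + (6 + 4.2K_d)s + 4.2K_p = 0: raising K_d increases ζω_n = (6+4.2K_d)/2 while the loop stays underdamped, so T_s ≈ 4/(ζω_n) decreases.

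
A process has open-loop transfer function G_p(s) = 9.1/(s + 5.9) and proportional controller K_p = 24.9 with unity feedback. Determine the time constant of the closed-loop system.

τ = 0.0043 s

Closed-loop transfer function: T(s) = K_p·G_p(s)/(1 + K_p·G_p(s)) = 226.6/(s + 5.9 + 226.6) = 226.6/(s + 232.5).
Time constant τ = 1/232.5 = 0.0043 s.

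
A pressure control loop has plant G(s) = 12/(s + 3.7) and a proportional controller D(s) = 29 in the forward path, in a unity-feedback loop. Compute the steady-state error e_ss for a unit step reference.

0.0105

The loop is type 0. Static position error constant K_pos = D(0)·G(0) = 29·3.243 = 94.05.
Steady-state error to a unit step: e_ss = 1/(1+K_pos) = 1/95.05 = 0.0105.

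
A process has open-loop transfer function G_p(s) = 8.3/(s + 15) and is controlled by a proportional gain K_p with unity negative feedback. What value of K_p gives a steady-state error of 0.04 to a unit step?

The loop is type 0, so e_ss(step) = 1/(1 + K_pos) with K_pos = K_p·G_p(0).
G_p(0) = 0.5533. Require 1/(1 + K_p·0.5533) = 0.04, so 1 + 0.5533·K_p = 25.
K_p = (25 − 1)/0.5533 = 43.4.

K_p = 43.4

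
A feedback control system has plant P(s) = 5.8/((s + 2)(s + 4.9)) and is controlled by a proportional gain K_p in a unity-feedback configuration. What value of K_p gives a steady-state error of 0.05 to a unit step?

K_p = 32.1

For a type-0 loop with proportional control, e_ss = 1/(1 + K_p·P(0)).
P(0) = 0.5918. Require 1/(1 + K_p·0.5918) = 0.05, so 1 + 0.5918·K_p = 20.
K_p = (20 − 1)/0.5918 = 32.1.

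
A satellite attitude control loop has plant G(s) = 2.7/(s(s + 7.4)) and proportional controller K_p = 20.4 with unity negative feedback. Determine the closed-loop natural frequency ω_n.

ω_n = 7.42 rad/s

With unity feedback the closed-loop characteristic equation is s² + 7.4s + 20.4·2.7 = s² + 7.4s + 55.08 = 0.
So ω_n² = 55.08 ⇒ ω_n = 7.422 rad/s, and ζ = 7.4/(2ω_n) = 0.499.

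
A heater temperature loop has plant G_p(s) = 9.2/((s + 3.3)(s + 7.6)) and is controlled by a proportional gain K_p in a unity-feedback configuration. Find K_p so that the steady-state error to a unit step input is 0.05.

K_p = 51.8

Steady-state error for a unit step on this type-0 loop is 1/(1 + K_p·G_p(0)).
G_p(0) = 0.3668. Require 1/(1 + K_p·0.3668) = 0.05, so 1 + 0.3668·K_p = 20.
K_p = (20 − 1)/0.3668 = 51.8.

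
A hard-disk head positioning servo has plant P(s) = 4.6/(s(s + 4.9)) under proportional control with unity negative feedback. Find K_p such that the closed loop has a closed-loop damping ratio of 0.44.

Closed-loop characteristic equation: s² + 4.9s + K_p·4.6 = 0.
So ω_n = √(4.6K_p) and 2ζω_n = 4.9, giving ζ = 4.9/(2√(4.6K_p)).
Setting ζ = 0.44: √(4.6K_p) = 4.9/(2·0.44) = 5.568, so K_p = 31/4.6 = 6.74.

K_p = 6.74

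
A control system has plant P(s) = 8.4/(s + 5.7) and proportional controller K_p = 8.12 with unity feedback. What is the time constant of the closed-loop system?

Closed-loop transfer function: T(s) = K_p·P(s)/(1 + K_p·P(s)) = 68.21/(s + 5.7 + 68.21) = 68.21/(s + 73.91).
Time constant τ = 1/73.91 = 0.0135 s.

τ = 0.0135 s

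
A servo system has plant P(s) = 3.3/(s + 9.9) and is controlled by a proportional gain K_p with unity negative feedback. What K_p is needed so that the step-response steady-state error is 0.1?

K_p = 27

Steady-state error for a unit step on this type-0 loop is 1/(1 + K_p·P(0)).
P(0) = 0.3333. Require 1/(1 + K_p·0.3333) = 0.1, so 1 + 0.3333·K_p = 10.
K_p = (10 − 1)/0.3333 = 27.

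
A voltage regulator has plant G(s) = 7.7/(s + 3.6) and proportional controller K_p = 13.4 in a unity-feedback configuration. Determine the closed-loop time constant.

Closed-loop transfer function: T(s) = K_p·G(s)/(1 + K_p·G(s)) = 103.2/(s + 3.6 + 103.2) = 103.2/(s + 106.8).
Time constant τ = 1/106.8 = 0.00937 s.

τ = 0.00937 s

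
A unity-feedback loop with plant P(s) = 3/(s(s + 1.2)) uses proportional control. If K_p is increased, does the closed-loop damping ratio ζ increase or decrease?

decrease

ζ = 1.2/(2√(3K_p)); increasing K_p raises the denominator, so ζ falls.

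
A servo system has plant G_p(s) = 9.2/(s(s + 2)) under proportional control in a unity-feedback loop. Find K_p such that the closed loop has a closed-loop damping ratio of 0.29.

K_p = 1.29

Closed-loop characteristic equation: s² + 2s + K_p·9.2 = 0.
So ω_n = √(9.2K_p) and 2ζω_n = 2, giving ζ = 2/(2√(9.2K_p)).
Setting ζ = 0.29: √(9.2K_p) = 2/(2·0.29) = 3.448, so K_p = 11.89/9.2 = 1.29.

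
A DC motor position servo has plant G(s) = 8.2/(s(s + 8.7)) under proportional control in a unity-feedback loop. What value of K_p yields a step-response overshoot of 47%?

From %OS = 100·exp(−πζ/√(1−ζ²)) = 47%, ζ = −ln(0.47)/√(π²+ln²(0.47)) = 0.2337.
Characteristic equation s² + 8.7s + 8.2K_p = 0 gives ζ = 8.7/(2√(8.2K_p)).
Setting ζ = 0.2337: √(8.2K_p) = 8.7/(2·0.2337) = 18.62, so K_p = 346.5/8.2 = 42.3.

K_p = 42.3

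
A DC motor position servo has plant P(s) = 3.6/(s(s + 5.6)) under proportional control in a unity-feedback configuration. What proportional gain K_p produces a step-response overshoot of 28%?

K_p = 15.4

From %OS = 100·exp(−πζ/√(1−ζ²)) = 28%, ζ = −ln(0.28)/√(π²+ln²(0.28)) = 0.3755.
Characteristic equation s² + 5.6s + 3.6K_p = 0 gives ζ = 5.6/(2√(3.6K_p)).
Setting ζ = 0.3755: √(3.6K_p) = 5.6/(2·0.3755) = 7.456, so K_p = 55.59/3.6 = 15.4.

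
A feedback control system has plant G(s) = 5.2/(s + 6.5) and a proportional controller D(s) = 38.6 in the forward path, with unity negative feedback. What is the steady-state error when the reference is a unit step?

0.0314

The loop is type 0. Static position error constant K_pos = D(0)·G(0) = 38.6·0.8 = 30.88.
Steady-state error to a unit step: e_ss = 1/(1+K_pos) = 1/31.88 = 0.0314.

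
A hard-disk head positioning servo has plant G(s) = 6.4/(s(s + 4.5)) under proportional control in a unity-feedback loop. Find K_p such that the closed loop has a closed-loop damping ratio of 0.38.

Closed-loop characteristic equation: s² + 4.5s + K_p·6.4 = 0.
So ω_n = √(6.4K_p) and 2ζω_n = 4.5, giving ζ = 4.5/(2√(6.4K_p)).
Setting ζ = 0.38: √(6.4K_p) = 4.5/(2·0.38) = 5.921, so K_p = 35.06/6.4 = 5.48.

K_p = 5.48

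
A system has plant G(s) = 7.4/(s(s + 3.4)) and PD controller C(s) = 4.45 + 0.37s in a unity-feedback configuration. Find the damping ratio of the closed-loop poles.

ζ = 0.535

Forward path: (4.45 + 0.37s)·7.4/(s(s+3.4)). The closed-loop characteristic equation is s² + (3.4 + 7.4·0.37)s + 7.4·4.45 = 0.
That is s² + 6.138s + 32.93 = 0, so ω_n = 5.738 rad/s and ζ = 6.138/(2·5.738) = 0.5348.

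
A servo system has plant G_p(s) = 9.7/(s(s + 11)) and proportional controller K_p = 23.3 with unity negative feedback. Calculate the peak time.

T_p = 0.225 s

The closed-loop denominator s² + 11s + 226 gives ω_n = √226 = 15.03 and ζ = 11/(2ω_n) = 0.3658.
Damped frequency ω_d = ω_n√(1−ζ²) = 13.99 rad/s, so peak time T_p = π/ω_d = 0.225 s.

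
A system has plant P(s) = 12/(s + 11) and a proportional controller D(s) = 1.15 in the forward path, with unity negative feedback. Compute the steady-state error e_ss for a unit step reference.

The loop is type 0. Static position error constant K_pos = D(0)·P(0) = 1.15·1.091 = 1.255.
Steady-state error to a unit step: e_ss = 1/(1+K_pos) = 1/2.255 = 0.444.

0.444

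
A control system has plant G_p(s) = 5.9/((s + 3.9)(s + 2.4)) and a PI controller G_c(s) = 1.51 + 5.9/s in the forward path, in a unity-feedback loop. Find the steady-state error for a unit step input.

0

The open loop G_c(s)G_p(s) has a pole at the origin (type 1), so the static position error constant is infinite and e_ss = 1/(1+∞) = 0.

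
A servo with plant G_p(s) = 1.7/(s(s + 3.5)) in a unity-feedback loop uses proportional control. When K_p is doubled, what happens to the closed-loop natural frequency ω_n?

ω_n = √(1.7·K_p), which grows with K_p.

increase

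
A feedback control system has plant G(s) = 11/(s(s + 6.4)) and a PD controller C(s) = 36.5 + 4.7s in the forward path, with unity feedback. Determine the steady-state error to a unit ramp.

The loop has one pole at the origin (type 1). Velocity error constant K_v = lim_{s→0} s·C(s)G(s) = 36.5·11/6.4 = 62.73.
Steady-state error to a unit ramp: e_ss = 1/K_v = 0.0159.

0.0159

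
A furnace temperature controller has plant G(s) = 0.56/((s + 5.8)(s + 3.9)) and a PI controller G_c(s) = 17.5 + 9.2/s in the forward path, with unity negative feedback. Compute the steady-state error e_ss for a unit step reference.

The open loop G_c(s)G(s) has a pole at the origin (type 1), so the static position error constant is infinite and e_ss = 1/(1+∞) = 0.

0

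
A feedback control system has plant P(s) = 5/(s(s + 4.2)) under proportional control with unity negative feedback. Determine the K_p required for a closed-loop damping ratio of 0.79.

K_p = 1.41

Closed-loop characteristic equation: s² + 4.2s + K_p·5 = 0.
So ω_n = √(5K_p) and 2ζω_n = 4.2, giving ζ = 4.2/(2√(5K_p)).
Setting ζ = 0.79: √(5K_p) = 4.2/(2·0.79) = 2.658, so K_p = 7.066/5 = 1.41.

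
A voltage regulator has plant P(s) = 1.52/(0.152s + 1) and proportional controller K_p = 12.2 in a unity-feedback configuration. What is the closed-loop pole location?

s = -128.6

Closed loop: T(s) = K_p·P/(1+K_p·P) = 18.54/(0.152s + 1 + 18.54), with pole at s = −(1 + 18.54)/0.152 = −128.6.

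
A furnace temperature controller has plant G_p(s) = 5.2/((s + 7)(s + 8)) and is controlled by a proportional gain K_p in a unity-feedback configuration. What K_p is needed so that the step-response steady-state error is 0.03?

K_p = 348

Steady-state error for a unit step on this type-0 loop is 1/(1 + K_p·G_p(0)).
G_p(0) = 0.09286. Require 1/(1 + K_p·0.09286) = 0.03, so 1 + 0.09286·K_p = 33.33.
K_p = (33.33 − 1)/0.09286 = 348.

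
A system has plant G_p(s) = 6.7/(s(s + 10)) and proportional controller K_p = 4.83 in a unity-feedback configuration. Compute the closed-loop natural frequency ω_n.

ω_n = 5.69 rad/s

1 + K_p·G_p(s) = 0 gives s² + 10s + 32.36 = 0.
Matching s² + 2ζω_n s + ω_n²: ω_n = √32.36 = 5.689 rad/s and 2ζω_n = 10, so ζ = 10/(2·5.689) = 0.879.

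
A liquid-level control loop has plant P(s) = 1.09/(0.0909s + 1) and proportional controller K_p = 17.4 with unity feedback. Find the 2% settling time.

T_s ≈ 0.0182 s

Closed loop: T(s) = K_p·P/(1+K_p·P) = 18.97/(0.0909s + 1 + 18.97), with pole at s = −(1 + 18.97)/0.0909 = −219.6.
τ = 1/219.6 = 0.004553 s, so 2% settling time ≈ 4τ = 0.0182 s.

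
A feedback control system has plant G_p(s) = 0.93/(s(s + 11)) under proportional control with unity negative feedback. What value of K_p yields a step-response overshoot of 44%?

From %OS = 100·exp(−πζ/√(1−ζ²)) = 44%, ζ = −ln(0.44)/√(π²+ln²(0.44)) = 0.2528.
Characteristic equation s² + 11s + 0.93K_p = 0 gives ζ = 11/(2√(0.93K_p)).
Setting ζ = 0.2528: √(0.93K_p) = 11/(2·0.2528) = 21.75, so K_p = 473.2/0.93 = 509.

K_p = 509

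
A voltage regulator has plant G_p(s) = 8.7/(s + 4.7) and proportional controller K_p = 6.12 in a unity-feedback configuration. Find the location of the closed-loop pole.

s = -57.94

Closed-loop transfer function: T(s) = K_p·G_p(s)/(1 + K_p·G_p(s)) = 53.24/(s + 4.7 + 53.24) = 53.24/(s + 57.94).
The closed-loop pole is at s = −57.94.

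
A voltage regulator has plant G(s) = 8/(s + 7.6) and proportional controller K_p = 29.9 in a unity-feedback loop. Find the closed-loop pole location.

s = -246.8

Closed-loop transfer function: T(s) = K_p·G(s)/(1 + K_p·G(s)) = 239.2/(s + 7.6 + 239.2) = 239.2/(s + 246.8).
The closed-loop pole is at s = −246.8.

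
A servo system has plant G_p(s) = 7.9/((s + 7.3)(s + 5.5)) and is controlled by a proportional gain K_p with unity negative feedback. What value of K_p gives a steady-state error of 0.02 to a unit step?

K_p = 249

Steady-state error for a unit step on this type-0 loop is 1/(1 + K_p·G_p(0)).
G_p(0) = 0.1968. Require 1/(1 + K_p·0.1968) = 0.02, so 1 + 0.1968·K_p = 50.
K_p = (50 − 1)/0.1968 = 249.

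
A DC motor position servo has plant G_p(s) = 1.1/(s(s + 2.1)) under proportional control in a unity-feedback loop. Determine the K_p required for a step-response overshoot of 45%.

K_p = 16.5

From %OS = 100·exp(−πζ/√(1−ζ²)) = 45%, ζ = −ln(0.45)/√(π²+ln²(0.45)) = 0.2463.
Characteristic equation s² + 2.1s + 1.1K_p = 0 gives ζ = 2.1/(2√(1.1K_p)).
Setting ζ = 0.2463: √(1.1K_p) = 2.1/(2·0.2463) = 4.262, so K_p = 18.17/1.1 = 16.5.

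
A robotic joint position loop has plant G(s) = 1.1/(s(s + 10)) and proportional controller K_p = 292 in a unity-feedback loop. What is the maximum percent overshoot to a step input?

From 1 + K_pG(s) = 0: s² + 10s + 321.2 = 0 ⇒ ω_n = 17.92, ζ = 0.279.
%OS = 100·exp(−πζ/√(1−ζ²)) = 100·exp(−π·0.279/√0.9222) = 40.1%.

40.1%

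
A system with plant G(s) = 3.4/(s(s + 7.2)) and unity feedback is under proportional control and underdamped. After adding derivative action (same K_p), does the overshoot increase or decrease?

With PD the characteristic equation becomes s² + (a + K·K_d)s + K·K_p = 0; the damping term grows, ζ rises, overshoot falls.

decrease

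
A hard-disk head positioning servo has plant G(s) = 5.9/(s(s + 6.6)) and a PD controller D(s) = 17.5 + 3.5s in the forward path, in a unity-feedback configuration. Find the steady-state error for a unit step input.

The open loop D(s)G(s) has a pole at the origin (type 1), so the static position error constant is infinite and e_ss = 1/(1+∞) = 0.

0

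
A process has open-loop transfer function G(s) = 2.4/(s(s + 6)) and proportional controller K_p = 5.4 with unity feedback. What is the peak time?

T_p = 1.58 s

Closed-loop characteristic equation: s² + 6s + 12.96 = 0, so ω_n = 3.6 rad/s and ζ = 6/(2·3.6) = 0.8333.
Damped frequency ω_d = ω_n√(1−ζ²) = 1.99 rad/s, so peak time T_p = π/ω_d = 1.58 s.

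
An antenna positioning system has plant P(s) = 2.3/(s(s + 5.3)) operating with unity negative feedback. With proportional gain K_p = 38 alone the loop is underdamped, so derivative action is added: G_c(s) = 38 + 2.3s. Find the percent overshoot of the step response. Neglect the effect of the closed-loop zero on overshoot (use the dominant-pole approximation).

11.5%

Forward path: (38 + 2.3s)·2.3/(s(s+5.3)). The closed-loop characteristic equation is s² + (5.3 + 2.3·2.3)s + 2.3·38 = 0.
That is s² + 10.59s + 87.4 = 0, so ω_n = 9.349 rad/s and ζ = 10.59/(2·9.349) = 0.5664.
%OS = 100·exp(−πζ/√(1−ζ²)) = 11.5%.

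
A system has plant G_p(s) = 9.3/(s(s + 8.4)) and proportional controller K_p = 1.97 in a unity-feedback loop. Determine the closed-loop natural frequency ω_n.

ω_n = 4.28 rad/s

1 + K_p·G_p(s) = 0 gives s² + 8.4s + 18.32 = 0.
So ω_n² = 18.32 ⇒ ω_n = 4.28 rad/s, and ζ = 8.4/(2ω_n) = 0.981.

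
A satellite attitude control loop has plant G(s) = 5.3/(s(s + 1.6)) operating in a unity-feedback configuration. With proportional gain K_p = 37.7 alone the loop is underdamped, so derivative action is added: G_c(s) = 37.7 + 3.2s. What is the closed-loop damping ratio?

ζ = 0.657

Forward path: (37.7 + 3.2s)·5.3/(s(s+1.6)). The closed-loop characteristic equation is s² + (1.6 + 5.3·3.2)s + 5.3·37.7 = 0.
That is s² + 18.56s + 199.8 = 0, so ω_n = 14.14 rad/s and ζ = 18.56/(2·14.14) = 0.6565.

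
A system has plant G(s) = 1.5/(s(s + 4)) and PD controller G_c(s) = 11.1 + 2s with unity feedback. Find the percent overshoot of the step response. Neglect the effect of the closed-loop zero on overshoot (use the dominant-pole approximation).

0.529%

Forward path: (11.1 + 2s)·1.5/(s(s+4)). The closed-loop characteristic equation is s² + (4 + 1.5·2)s + 1.5·11.1 = 0.
That is s² + 7s + 16.65 = 0, so ω_n = 4.08 rad/s and ζ = 7/(2·4.08) = 0.8578.
%OS = 100·exp(−πζ/√(1−ζ²)) = 0.529%.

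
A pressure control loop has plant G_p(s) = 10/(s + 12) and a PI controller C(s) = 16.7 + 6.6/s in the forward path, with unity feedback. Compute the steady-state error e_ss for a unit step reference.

0

The open loop C(s)G_p(s) has a pole at the origin (type 1), so the static position error constant is infinite and e_ss = 1/(1+∞) = 0.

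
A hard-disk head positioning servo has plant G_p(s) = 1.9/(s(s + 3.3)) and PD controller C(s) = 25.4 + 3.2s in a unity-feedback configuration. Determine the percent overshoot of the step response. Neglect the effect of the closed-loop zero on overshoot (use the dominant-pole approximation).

Forward path: (25.4 + 3.2s)·1.9/(s(s+3.3)). The closed-loop characteristic equation is s² + (3.3 + 1.9·3.2)s + 1.9·25.4 = 0.
That is s² + 9.38s + 48.26 = 0, so ω_n = 6.947 rad/s and ζ = 9.38/(2·6.947) = 0.6751.
%OS = 100·exp(−πζ/√(1−ζ²)) = 5.64%.

5.64%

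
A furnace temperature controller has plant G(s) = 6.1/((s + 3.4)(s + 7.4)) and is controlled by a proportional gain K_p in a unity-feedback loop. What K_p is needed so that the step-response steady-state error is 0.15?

For a type-0 loop with proportional control, e_ss = 1/(1 + K_p·G(0)).
G(0) = 0.2424. Require 1/(1 + K_p·0.2424) = 0.15, so 1 + 0.2424·K_p = 6.667.
K_p = (6.667 − 1)/0.2424 = 23.4.

K_p = 23.4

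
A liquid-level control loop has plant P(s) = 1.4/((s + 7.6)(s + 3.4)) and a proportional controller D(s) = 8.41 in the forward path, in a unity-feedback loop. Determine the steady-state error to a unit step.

0.687

The loop is type 0. Static position error constant K_pos = D(0)·P(0) = 8.41·0.05418 = 0.4557.
Steady-state error to a unit step: e_ss = 1/(1+K_pos) = 1/1.456 = 0.687.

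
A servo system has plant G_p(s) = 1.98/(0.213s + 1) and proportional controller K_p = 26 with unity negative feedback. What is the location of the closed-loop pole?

Closed loop: T(s) = K_p·G_p/(1+K_p·G_p) = 51.48/(0.213s + 1 + 51.48), with pole at s = −(1 + 51.48)/0.213 = −246.4.

s = -246.4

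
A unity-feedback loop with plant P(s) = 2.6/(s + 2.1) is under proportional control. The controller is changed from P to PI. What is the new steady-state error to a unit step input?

Adding integral action puts a pole at s = 0 in the forward path, raising the system type to 1; a type-1 loop has zero steady-state error to a step.

0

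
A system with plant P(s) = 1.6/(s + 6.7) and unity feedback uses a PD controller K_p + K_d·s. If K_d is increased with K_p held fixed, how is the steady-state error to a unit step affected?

unchanged

K_d affects only the transient (the s-coefficient); the DC loop gain, and hence e_ss, depends only on K_p.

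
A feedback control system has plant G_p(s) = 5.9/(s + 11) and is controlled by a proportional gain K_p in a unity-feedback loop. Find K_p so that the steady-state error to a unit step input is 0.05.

K_p = 35.4

The loop is type 0, so e_ss(step) = 1/(1 + K_pos) with K_pos = K_p·G_p(0).
G_p(0) = 0.5364. Require 1/(1 + K_p·0.5364) = 0.05, so 1 + 0.5364·K_p = 20.
K_p = (20 − 1)/0.5364 = 35.4.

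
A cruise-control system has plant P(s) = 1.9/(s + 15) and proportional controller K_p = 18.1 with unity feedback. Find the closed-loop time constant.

τ = 0.0202 s

Closed-loop transfer function: T(s) = K_p·P(s)/(1 + K_p·P(s)) = 34.39/(s + 15 + 34.39) = 34.39/(s + 49.39).
Time constant τ = 1/49.39 = 0.0202 s.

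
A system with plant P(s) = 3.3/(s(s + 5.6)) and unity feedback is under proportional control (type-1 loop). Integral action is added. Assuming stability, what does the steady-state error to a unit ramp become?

The integrator raises the loop to type 2, so K_v → ∞ and e_ss to a ramp is zero.

0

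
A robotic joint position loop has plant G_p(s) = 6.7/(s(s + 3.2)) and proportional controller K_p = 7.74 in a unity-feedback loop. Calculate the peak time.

T_p = 0.447 s

From 1 + K_pG_p(s) = 0: s² + 3.2s + 51.86 = 0 ⇒ ω_n = 7.201, ζ = 0.2222.
Damped frequency ω_d = ω_n√(1−ζ²) = 7.021 rad/s, so peak time T_p = π/ω_d = 0.447 s.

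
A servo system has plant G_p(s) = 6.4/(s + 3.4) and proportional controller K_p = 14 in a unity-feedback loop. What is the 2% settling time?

Closed-loop transfer function: T(s) = K_p·G_p(s)/(1 + K_p·G_p(s)) = 89.6/(s + 3.4 + 89.6) = 89.6/(s + 93).
Time constant τ = 1/93 = 0.01075 s, so the 2% settling time is about 4τ = 0.043 s.

T_s ≈ 0.043 s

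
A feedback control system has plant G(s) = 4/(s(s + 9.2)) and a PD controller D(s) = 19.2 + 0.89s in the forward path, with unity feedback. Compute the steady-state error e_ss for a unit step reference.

0

The open loop D(s)G(s) has a pole at the origin (type 1), so the static position error constant is infinite and e_ss = 1/(1+∞) = 0.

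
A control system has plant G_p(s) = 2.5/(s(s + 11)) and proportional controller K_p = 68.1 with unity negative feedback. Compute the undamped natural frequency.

ω_n = 13 rad/s

The closed-loop denominator is s(s+11) + 68.1·2.5 = s² + 11s + 170.2.
So ω_n² = 170.2 ⇒ ω_n = 13.05 rad/s, and ζ = 11/(2ω_n) = 0.422.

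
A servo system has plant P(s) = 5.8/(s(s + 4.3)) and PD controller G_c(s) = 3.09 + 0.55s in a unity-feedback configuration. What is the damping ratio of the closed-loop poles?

Forward path: (3.09 + 0.55s)·5.8/(s(s+4.3)). The closed-loop characteristic equation is s² + (4.3 + 5.8·0.55)s + 5.8·3.09 = 0.
That is s² + 7.49s + 17.92 = 0, so ω_n = 4.233 rad/s and ζ = 7.49/(2·4.233) = 0.8846.

ζ = 0.885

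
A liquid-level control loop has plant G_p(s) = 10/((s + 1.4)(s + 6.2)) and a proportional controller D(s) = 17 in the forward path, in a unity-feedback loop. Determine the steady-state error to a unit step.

The loop is type 0. Static position error constant K_pos = D(0)·G_p(0) = 17·1.152 = 19.59.
Steady-state error to a unit step: e_ss = 1/(1+K_pos) = 1/20.59 = 0.0486.

0.0486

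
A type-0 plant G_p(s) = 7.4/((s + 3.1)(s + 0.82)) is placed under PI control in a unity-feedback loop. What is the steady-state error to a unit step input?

The PI controller's integrator makes the forward path type 1, so e_ss to a step is zero.

0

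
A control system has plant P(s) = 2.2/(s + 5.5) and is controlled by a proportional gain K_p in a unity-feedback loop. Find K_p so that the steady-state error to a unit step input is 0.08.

K_p = 28.8

The loop is type 0, so e_ss(step) = 1/(1 + K_pos) with K_pos = K_p·P(0).
P(0) = 0.4. Require 1/(1 + K_p·0.4) = 0.08, so 1 + 0.4·K_p = 12.5.
K_p = (12.5 − 1)/0.4 = 28.8.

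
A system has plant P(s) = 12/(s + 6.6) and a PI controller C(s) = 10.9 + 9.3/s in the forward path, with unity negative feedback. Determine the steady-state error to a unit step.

The open loop C(s)P(s) has a pole at the origin (type 1), so the static position error constant is infinite and e_ss = 1/(1+∞) = 0.

0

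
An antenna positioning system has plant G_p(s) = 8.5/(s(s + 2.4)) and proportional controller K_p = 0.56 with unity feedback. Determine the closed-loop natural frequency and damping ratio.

The closed-loop denominator is s(s+2.4) + 0.56·8.5 = s² + 2.4s + 4.76.
So ω_n² = 4.76 ⇒ ω_n = 2.182 rad/s, and ζ = 2.4/(2ω_n) = 0.55.

ω_n = 2.18 rad/s, ζ = 0.55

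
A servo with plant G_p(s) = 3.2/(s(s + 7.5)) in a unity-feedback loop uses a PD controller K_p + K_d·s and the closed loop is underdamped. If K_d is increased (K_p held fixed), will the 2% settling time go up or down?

Characteristic equation s² + (7.5 + 3.2K_d)s + 3.2K_p = 0: raising K_d increases ζω_n = (7.5+3.2K_d)/2 while the loop stays underdamped, so T_s ≈ 4/(ζω_n) decreases.

decrease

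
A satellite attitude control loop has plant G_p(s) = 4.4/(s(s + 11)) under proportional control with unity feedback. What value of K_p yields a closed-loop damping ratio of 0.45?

K_p = 34

Closed-loop characteristic equation: s² + 11s + K_p·4.4 = 0.
So ω_n = √(4.4K_p) and 2ζω_n = 11, giving ζ = 11/(2√(4.4K_p)).
Setting ζ = 0.45: √(4.4K_p) = 11/(2·0.45) = 12.22, so K_p = 149.4/4.4 = 34.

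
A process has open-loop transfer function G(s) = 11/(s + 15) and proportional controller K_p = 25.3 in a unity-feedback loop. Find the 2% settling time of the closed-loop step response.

T_s ≈ 0.0136 s

Closed-loop transfer function: T(s) = K_p·G(s)/(1 + K_p·G(s)) = 278.3/(s + 15 + 278.3) = 278.3/(s + 293.3).
Time constant τ = 1/293.3 = 0.003409 s, so the 2% settling time is about 4τ = 0.0136 s.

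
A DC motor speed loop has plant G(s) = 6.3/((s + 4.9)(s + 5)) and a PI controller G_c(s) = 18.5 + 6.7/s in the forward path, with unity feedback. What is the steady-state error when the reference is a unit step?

The open loop G_c(s)G(s) has a pole at the origin (type 1), so the static position error constant is infinite and e_ss = 1/(1+∞) = 0.

0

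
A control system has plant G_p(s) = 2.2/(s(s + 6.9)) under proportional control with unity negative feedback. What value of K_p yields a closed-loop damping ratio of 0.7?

K_p = 11

Closed-loop characteristic equation: s² + 6.9s + K_p·2.2 = 0.
So ω_n = √(2.2K_p) and 2ζω_n = 6.9, giving ζ = 6.9/(2√(2.2K_p)).
Setting ζ = 0.7: √(2.2K_p) = 6.9/(2·0.7) = 4.929, so K_p = 24.29/2.2 = 11.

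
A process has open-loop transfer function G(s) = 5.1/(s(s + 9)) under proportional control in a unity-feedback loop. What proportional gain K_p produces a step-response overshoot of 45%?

K_p = 65.4

From %OS = 100·exp(−πζ/√(1−ζ²)) = 45%, ζ = −ln(0.45)/√(π²+ln²(0.45)) = 0.2463.
Characteristic equation s² + 9s + 5.1K_p = 0 gives ζ = 9/(2√(5.1K_p)).
Setting ζ = 0.2463: √(5.1K_p) = 9/(2·0.2463) = 18.27, so K_p = 333.7/5.1 = 65.4.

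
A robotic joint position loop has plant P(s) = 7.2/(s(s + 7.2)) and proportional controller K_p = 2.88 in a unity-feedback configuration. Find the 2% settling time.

T_s ≈ 1.11 s

Closed-loop characteristic equation: s² + 7.2s + 20.74 = 0, so ω_n = 4.554 rad/s and ζ = 7.2/(2·4.554) = 0.7906.
2% settling time T_s ≈ 4/(ζω_n) = 4/3.6 = 1.11 s.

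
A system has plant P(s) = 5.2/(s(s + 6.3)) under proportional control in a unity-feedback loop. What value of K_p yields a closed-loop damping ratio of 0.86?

Closed-loop characteristic equation: s² + 6.3s + K_p·5.2 = 0.
So ω_n = √(5.2K_p) and 2ζω_n = 6.3, giving ζ = 6.3/(2√(5.2K_p)).
Setting ζ = 0.86: √(5.2K_p) = 6.3/(2·0.86) = 3.663, so K_p = 13.42/5.2 = 2.58.

K_p = 2.58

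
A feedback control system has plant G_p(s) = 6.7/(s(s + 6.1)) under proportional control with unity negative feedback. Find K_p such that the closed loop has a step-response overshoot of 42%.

From %OS = 100·exp(−πζ/√(1−ζ²)) = 42%, ζ = −ln(0.42)/√(π²+ln²(0.42)) = 0.2662.
Characteristic equation s² + 6.1s + 6.7K_p = 0 gives ζ = 6.1/(2√(6.7K_p)).
Setting ζ = 0.2662: √(6.7K_p) = 6.1/(2·0.2662) = 11.46, so K_p = 131.3/6.7 = 19.6.

K_p = 19.6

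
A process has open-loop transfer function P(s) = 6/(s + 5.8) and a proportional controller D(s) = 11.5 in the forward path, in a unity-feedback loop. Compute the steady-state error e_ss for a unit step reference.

The loop is type 0. Static position error constant K_pos = D(0)·P(0) = 11.5·1.034 = 11.9.
Steady-state error to a unit step: e_ss = 1/(1+K_pos) = 1/12.9 = 0.0775.

0.0775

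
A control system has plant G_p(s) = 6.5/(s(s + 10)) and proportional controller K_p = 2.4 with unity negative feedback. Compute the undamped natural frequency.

1 + K_p·G_p(s) = 0 gives s² + 10s + 15.6 = 0.
So ω_n² = 15.6 ⇒ ω_n = 3.95 rad/s, and ζ = 10/(2ω_n) = 1.27.

ω_n = 3.95 rad/s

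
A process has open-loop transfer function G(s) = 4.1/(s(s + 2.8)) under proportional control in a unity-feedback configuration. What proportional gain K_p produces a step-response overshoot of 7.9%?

K_p = 1.21

From %OS = 100·exp(−πζ/√(1−ζ²)) = 7.9%, ζ = −ln(0.079)/√(π²+ln²(0.079)) = 0.6285.
Characteristic equation s² + 2.8s + 4.1K_p = 0 gives ζ = 2.8/(2√(4.1K_p)).
Setting ζ = 0.6285: √(4.1K_p) = 2.8/(2·0.6285) = 2.228, so K_p = 4.962/4.1 = 1.21.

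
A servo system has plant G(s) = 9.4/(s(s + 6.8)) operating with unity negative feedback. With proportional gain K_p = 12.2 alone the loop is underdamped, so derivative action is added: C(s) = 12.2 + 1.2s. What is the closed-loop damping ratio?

Forward path: (12.2 + 1.2s)·9.4/(s(s+6.8)). The closed-loop characteristic equation is s² + (6.8 + 9.4·1.2)s + 9.4·12.2 = 0.
That is s² + 18.08s + 114.7 = 0, so ω_n = 10.71 rad/s and ζ = 18.08/(2·10.71) = 0.8442.

ζ = 0.844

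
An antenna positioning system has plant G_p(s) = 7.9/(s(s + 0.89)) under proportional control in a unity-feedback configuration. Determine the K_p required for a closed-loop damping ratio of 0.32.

Closed-loop characteristic equation: s² + 0.89s + K_p·7.9 = 0.
So ω_n = √(7.9K_p) and 2ζω_n = 0.89, giving ζ = 0.89/(2√(7.9K_p)).
Setting ζ = 0.32: √(7.9K_p) = 0.89/(2·0.32) = 1.391, so K_p = 1.934/7.9 = 0.245.

K_p = 0.245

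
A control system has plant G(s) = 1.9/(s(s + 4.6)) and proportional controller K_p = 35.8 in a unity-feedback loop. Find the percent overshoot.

40.2%

Closed-loop characteristic equation: s² + 4.6s + 68.02 = 0, so ω_n = 8.247 rad/s and ζ = 4.6/(2·8.247) = 0.2789.
%OS = 100·exp(−πζ/√(1−ζ²)) = 100·exp(−π·0.2789/√0.9222) = 40.2%.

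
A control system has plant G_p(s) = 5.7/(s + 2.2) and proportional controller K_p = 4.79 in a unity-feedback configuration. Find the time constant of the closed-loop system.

Closed-loop transfer function: T(s) = K_p·G_p(s)/(1 + K_p·G_p(s)) = 27.3/(s + 2.2 + 27.3) = 27.3/(s + 29.5).
Time constant τ = 1/29.5 = 0.0339 s.

τ = 0.0339 s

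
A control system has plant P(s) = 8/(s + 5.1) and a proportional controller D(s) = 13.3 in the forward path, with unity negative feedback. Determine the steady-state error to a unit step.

The loop is type 0. Static position error constant K_pos = D(0)·P(0) = 13.3·1.569 = 20.86.
Steady-state error to a unit step: e_ss = 1/(1+K_pos) = 1/21.86 = 0.0457.

0.0457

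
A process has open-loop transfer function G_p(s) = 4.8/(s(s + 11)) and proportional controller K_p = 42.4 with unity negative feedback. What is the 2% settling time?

From 1 + K_pG_p(s) = 0: s² + 11s + 203.5 = 0 ⇒ ω_n = 14.27, ζ = 0.3855.
2% settling time T_s ≈ 4/(ζω_n) = 4/5.5 = 0.727 s.

T_s ≈ 0.727 s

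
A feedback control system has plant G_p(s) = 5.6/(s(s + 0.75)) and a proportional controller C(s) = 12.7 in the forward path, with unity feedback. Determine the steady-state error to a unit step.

0

The open loop C(s)G_p(s) has a pole at the origin (type 1), so the static position error constant is infinite and e_ss = 1/(1+∞) = 0.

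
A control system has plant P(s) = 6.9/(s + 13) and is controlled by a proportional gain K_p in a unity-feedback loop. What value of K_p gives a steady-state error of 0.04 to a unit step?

K_p = 45.2

For a type-0 loop with proportional control, e_ss = 1/(1 + K_p·P(0)).
P(0) = 0.5308. Require 1/(1 + K_p·0.5308) = 0.04, so 1 + 0.5308·K_p = 25.
K_p = (25 − 1)/0.5308 = 45.2.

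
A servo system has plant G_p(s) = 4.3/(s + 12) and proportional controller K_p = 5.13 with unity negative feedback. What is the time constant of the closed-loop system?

Closed-loop transfer function: T(s) = K_p·G_p(s)/(1 + K_p·G_p(s)) = 22.06/(s + 12 + 22.06) = 22.06/(s + 34.06).
Time constant τ = 1/34.06 = 0.0294 s.

τ = 0.0294 s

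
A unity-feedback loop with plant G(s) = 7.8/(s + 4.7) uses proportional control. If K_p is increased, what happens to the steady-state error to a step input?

decrease

The position error constant K_pos = K_p·G(0) grows with K_p, and e_ss = 1/(1+K_pos) falls.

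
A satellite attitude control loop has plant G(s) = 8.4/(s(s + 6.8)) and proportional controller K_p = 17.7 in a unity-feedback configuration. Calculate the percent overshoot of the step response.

40.2%

The closed-loop denominator s² + 6.8s + 148.7 gives ω_n = √148.7 = 12.19 and ζ = 6.8/(2ω_n) = 0.2788.
%OS = 100·exp(−πζ/√(1−ζ²)) = 100·exp(−π·0.2788/√0.9222) = 40.2%.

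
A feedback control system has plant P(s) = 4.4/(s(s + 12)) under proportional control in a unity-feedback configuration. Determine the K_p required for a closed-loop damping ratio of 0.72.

Closed-loop characteristic equation: s² + 12s + K_p·4.4 = 0.
So ω_n = √(4.4K_p) and 2ζω_n = 12, giving ζ = 12/(2√(4.4K_p)).
Setting ζ = 0.72: √(4.4K_p) = 12/(2·0.72) = 8.333, so K_p = 69.44/4.4 = 15.8.

K_p = 15.8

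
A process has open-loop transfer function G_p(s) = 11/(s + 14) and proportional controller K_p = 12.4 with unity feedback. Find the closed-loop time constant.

Closed-loop transfer function: T(s) = K_p·G_p(s)/(1 + K_p·G_p(s)) = 136.4/(s + 14 + 136.4) = 136.4/(s + 150.4).
Time constant τ = 1/150.4 = 0.00665 s.

τ = 0.00665 s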